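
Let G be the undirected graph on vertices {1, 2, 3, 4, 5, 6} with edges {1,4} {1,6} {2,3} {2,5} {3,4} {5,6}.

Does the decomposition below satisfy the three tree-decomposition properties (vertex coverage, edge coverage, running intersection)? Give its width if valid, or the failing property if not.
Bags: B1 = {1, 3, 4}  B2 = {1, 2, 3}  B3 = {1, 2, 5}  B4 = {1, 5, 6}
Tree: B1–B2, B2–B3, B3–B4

Checking the three conditions: (i) the bags cover all of {1, 2, 3, 4, 5, 6}; (ii) for each edge, some bag contains both endpoints; (iii) the bags containing any fixed vertex form a subtree. All hold, so the decomposition is valid with width 3 − 1 = 2.

Yes; width 2.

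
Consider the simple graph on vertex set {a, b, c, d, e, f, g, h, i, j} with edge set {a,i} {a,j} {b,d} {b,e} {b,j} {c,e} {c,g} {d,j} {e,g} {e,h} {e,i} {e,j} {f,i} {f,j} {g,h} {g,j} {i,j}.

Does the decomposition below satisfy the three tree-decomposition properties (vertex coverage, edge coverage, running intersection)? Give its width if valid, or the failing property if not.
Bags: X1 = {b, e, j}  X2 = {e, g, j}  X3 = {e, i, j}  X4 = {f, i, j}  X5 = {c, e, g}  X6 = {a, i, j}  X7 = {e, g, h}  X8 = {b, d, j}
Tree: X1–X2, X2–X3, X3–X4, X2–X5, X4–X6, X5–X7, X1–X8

Yes; width 2.

Every vertex of G appears in some bag (union = {a, b, c, d, e, f, g, h, i, j}); every edge is covered by a bag; and for each vertex v the set of bags containing v is connected in the bag tree. The decomposition is therefore valid. The largest bag has 3 vertices, so the width is 2.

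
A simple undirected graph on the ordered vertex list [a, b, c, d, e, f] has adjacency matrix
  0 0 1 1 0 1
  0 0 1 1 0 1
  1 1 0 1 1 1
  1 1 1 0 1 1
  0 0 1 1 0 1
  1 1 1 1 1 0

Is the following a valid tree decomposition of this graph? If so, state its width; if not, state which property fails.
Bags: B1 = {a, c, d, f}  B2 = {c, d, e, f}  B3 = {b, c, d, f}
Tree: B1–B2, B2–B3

Every vertex of G appears in some bag (union = {a, b, c, d, e, f}); every edge is covered by a bag; and for each vertex v the set of bags containing v is connected in the bag tree. The decomposition is therefore valid. The largest bag has 4 vertices, so the width is 3.

Yes; width 3.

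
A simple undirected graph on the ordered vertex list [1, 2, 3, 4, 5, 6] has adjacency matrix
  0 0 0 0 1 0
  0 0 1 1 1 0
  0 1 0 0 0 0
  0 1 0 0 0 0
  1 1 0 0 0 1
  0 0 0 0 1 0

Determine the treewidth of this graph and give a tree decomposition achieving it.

Treewidth 1.
One such decomposition:
Bags: B1 = {1, 5}  B2 = {2, 5}  B3 = {2, 4}  B4 = {2, 3}  B5 = {5, 6}
Tree: B1–B2, B2–B3, B3–B4, B1–B5

The largest bag has 2 vertices, giving width 1; this decomposition certifies tw(G) ≤ 1. Any graph with an edge has treewidth ≥ 1, and G has the edge 1–5. Hence tw(G) = 1 exactly.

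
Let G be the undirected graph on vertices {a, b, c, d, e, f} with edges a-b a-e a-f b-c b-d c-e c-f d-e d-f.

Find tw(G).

A width-3 tree decomposition is:
Bags: B1 = {a, b, c, d}  B2 = {a, c, d, e}  B3 = {a, c, d, f}
Tree: B1–B2, B2–B3
Each bag holds 4 vertices, so the decomposition has width 3, which upper-bounds the treewidth. For the lower bound: the 4 vertex sets {b,d}, {c,e}, {a}, {f} are disjoint, each induces a connected subgraph, and every pair is joined by at least one edge of G. Contracting each set to a single vertex therefore yields K_{4} as a minor, and since treewidth is minor-monotone, tw(G) ≥ tw(K_{4}) = 3. Therefore the treewidth is 3.

3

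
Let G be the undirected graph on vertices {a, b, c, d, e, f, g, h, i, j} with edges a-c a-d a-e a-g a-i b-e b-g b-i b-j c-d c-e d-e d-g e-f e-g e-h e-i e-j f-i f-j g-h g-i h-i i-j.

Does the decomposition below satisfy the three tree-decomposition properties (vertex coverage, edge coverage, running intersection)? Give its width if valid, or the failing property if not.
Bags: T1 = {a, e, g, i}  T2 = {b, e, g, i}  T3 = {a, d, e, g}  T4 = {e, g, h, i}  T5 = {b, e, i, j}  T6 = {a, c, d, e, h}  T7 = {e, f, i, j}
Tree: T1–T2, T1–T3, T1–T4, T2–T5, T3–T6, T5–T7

No — bags containing vertex h are not connected in the tree.

A tree decomposition must satisfy three properties: every vertex lies in some bag; for every edge, both endpoints lie together in some bag; and for every vertex, the bags containing it form a connected subtree. Here bags containing vertex h are not connected in the tree, so the decomposition is invalid.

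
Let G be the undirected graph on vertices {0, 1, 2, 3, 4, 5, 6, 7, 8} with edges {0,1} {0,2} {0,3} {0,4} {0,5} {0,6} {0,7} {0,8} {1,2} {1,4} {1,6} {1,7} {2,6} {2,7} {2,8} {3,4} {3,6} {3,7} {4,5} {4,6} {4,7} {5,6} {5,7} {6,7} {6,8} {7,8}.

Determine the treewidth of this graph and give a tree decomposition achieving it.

Every bag has size at most 5, so the width is 5 − 1 = 4 and tw(G) ≤ 4. Conversely, {0, 2, 6, 7, 8} is a clique of size 5, and the vertices of any clique must share a bag in every tree decomposition; so some bag has ≥ 5 vertices and tw(G) ≥ 4. The upper and lower bounds meet at 4, so that is the treewidth.

Treewidth 4.
Bags: B1 = {0, 4, 5, 6, 7}  B2 = {0, 3, 4, 6, 7}  B3 = {0, 1, 4, 6, 7}  B4 = {0, 1, 2, 6, 7}  B5 = {0, 2, 6, 7, 8}
Tree: B1–B2, B2–B3, B3–B4, B4–B5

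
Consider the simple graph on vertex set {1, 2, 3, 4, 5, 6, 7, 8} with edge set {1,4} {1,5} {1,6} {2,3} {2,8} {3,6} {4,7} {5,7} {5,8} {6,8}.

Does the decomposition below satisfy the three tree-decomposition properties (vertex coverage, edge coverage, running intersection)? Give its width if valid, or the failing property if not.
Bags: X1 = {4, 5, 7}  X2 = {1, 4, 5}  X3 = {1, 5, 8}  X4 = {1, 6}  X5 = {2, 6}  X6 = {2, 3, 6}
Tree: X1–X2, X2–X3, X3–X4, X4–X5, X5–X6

A tree decomposition must satisfy three properties: every vertex lies in some bag; for every edge, both endpoints lie together in some bag; and for every vertex, the bags containing it form a connected subtree. Here edge (8,6) lies in no bag, so the decomposition is invalid.

No — edge (8,6) lies in no bag.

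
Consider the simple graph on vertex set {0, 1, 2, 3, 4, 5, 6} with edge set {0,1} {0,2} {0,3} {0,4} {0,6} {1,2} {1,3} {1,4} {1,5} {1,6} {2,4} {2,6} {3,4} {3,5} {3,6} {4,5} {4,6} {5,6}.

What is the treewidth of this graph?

4

A width-4 tree decomposition is:
Bags: B1 = {1, 3, 4, 5, 6}  B2 = {0, 1, 3, 4, 6}  B3 = {0, 1, 2, 4, 6}
Tree: B1–B2, B2–B3
Every bag has size at most 5, so the width is 5 − 1 = 4 and tw(G) ≤ 4. For the lower bound, the 5 vertices {0, 1, 2, 4, 6} are pairwise adjacent, and any tree decomposition puts a clique entirely inside one bag — forcing width ≥ 4. Hence tw(G) = 4 exactly.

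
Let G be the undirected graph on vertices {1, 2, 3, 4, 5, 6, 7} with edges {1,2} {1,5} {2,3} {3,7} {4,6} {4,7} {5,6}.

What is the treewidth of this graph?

A width-2 tree decomposition is:
Bags: B1 = {1, 2, 3}  B2 = {1, 3, 5}  B3 = {3, 5, 6}  B4 = {3, 4, 6}  B5 = {3, 4, 7}
Tree: B1–B2, B2–B3, B3–B4, B4–B5
The largest bag has 3 vertices, giving width 2; this decomposition certifies tw(G) ≤ 2. The edges 3–2–1–5–6–4–7–3 form a cycle, so G is not a tree and its treewidth is at least 2. Hence tw(G) = 2 exactly.

2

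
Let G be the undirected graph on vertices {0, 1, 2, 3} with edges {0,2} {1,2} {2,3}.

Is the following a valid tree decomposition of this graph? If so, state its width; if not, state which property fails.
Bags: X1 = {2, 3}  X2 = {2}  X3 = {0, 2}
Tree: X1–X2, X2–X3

A tree decomposition must satisfy three properties: every vertex lies in some bag; for every edge, both endpoints lie together in some bag; and for every vertex, the bags containing it form a connected subtree. Here vertex 1 appears in no bag, so the decomposition is invalid.

No — vertex 1 appears in no bag.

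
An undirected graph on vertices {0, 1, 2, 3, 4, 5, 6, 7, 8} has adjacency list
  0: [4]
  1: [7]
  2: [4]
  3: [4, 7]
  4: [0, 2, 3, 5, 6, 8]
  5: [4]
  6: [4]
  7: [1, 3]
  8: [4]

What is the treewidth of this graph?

A width-1 tree decomposition is:
Bags: B1 = {3, 7}  B2 = {3, 4}  B3 = {4, 6}  B4 = {4, 8}  B5 = {4, 5}  B6 = {1, 7}  B7 = {2, 4}  B8 = {0, 4}
Tree: B1–B2, B2–B3, B3–B4, B3–B5, B1–B6, B3–B7, B4–B8
The largest bag has 2 vertices, giving width 1; this decomposition certifies tw(G) ≤ 1. Any graph with an edge has treewidth ≥ 1, and G has the edge 3–7. Hence tw(G) = 1 exactly.

1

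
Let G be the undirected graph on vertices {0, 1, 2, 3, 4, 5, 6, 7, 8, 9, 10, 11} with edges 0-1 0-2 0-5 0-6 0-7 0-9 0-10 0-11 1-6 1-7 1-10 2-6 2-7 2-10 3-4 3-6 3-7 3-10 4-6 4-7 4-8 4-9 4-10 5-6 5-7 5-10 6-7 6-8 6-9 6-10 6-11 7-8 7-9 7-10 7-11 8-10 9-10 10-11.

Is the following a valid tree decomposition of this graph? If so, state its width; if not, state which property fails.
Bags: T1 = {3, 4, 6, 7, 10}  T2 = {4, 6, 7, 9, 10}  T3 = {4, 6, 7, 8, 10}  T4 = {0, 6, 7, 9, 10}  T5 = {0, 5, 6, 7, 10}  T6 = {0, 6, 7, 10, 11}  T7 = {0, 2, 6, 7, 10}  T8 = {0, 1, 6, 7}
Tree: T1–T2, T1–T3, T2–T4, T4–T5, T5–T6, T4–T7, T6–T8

A tree decomposition must satisfy three properties: every vertex lies in some bag; for every edge, both endpoints lie together in some bag; and for every vertex, the bags containing it form a connected subtree. Here edge (10,1) lies in no bag, so the decomposition is invalid.

No — edge (10,1) lies in no bag.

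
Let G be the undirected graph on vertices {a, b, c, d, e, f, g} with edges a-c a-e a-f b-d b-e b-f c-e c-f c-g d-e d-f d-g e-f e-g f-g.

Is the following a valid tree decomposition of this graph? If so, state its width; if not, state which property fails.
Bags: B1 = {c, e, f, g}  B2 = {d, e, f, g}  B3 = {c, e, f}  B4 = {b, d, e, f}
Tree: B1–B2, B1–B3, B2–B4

No — vertex a appears in no bag.

A tree decomposition must satisfy three properties: every vertex lies in some bag; for every edge, both endpoints lie together in some bag; and for every vertex, the bags containing it form a connected subtree. Here vertex a appears in no bag, so the decomposition is invalid.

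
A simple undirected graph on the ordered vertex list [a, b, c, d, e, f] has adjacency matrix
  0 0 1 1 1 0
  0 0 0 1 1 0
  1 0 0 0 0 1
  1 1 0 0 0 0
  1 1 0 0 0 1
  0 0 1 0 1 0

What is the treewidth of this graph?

2

A width-2 tree decomposition is:
Bags: B1 = {c, e, f}  B2 = {a, c, e}  B3 = {a, b, e}  B4 = {a, b, d}
Tree: B1–B2, B2–B3, B3–B4
Every bag has size at most 3, so the width is 3 − 1 = 2 and tw(G) ≤ 2. Since f–c–a–e–f is a cycle in G, G is not acyclic. Forests are exactly the graphs of treewidth ≤ 1, so tw(G) ≥ 2. Combining the bounds, tw(G) = 2.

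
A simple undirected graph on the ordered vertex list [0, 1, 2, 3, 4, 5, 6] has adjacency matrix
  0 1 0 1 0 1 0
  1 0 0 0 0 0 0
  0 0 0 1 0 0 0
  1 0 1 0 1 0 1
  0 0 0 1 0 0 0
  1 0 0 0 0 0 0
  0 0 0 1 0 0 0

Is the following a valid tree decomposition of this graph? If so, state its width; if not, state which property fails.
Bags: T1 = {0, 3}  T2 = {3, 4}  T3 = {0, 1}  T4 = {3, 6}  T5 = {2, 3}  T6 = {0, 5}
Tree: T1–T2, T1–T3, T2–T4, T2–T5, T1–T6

Yes; width 1.

Every vertex of G appears in some bag (union = {0, 1, 2, 3, 4, 5, 6}); every edge is covered by a bag; and for each vertex v the set of bags containing v is connected in the bag tree. The decomposition is therefore valid. The largest bag has 2 vertices, so the width is 1.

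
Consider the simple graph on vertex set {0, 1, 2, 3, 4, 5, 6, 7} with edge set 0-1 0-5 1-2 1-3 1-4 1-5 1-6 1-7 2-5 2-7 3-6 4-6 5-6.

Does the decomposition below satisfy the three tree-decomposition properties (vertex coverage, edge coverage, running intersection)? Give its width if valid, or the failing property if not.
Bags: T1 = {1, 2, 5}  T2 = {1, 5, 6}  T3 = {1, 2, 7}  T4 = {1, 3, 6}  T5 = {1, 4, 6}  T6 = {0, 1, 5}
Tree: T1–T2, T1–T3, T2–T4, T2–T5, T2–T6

Yes; width 2.

Vertex coverage: the bags together contain {0, 1, 2, 3, 4, 5, 6, 7}, the full vertex set. Edge coverage: each edge of G has both endpoints in at least one bag. Running intersection: for every vertex, the bags containing it form a connected subtree. All three properties hold, so this is a valid tree decomposition of width max|bag| − 1 = 2, and hence tw(G) ≤ 2.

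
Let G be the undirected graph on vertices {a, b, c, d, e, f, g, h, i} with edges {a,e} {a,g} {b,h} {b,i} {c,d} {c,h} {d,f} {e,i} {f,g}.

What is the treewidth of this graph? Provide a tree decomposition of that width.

Treewidth 2.
One such decomposition:
Bags: B1 = {b, e, i}  B2 = {b, e, h}  B3 = {c, e, h}  B4 = {c, d, e}  B5 = {d, e, f}  B6 = {e, f, g}  B7 = {a, e, g}
Tree: B1–B2, B2–B3, B3–B4, B4–B5, B5–B6, B6–B7

Each bag holds 3 vertices, so the decomposition has width 2, which upper-bounds the treewidth. The edges e–i–b–h–c–d–f–g–a–e form a cycle, so G is not a tree and its treewidth is at least 2. Combining the bounds, tw(G) = 2.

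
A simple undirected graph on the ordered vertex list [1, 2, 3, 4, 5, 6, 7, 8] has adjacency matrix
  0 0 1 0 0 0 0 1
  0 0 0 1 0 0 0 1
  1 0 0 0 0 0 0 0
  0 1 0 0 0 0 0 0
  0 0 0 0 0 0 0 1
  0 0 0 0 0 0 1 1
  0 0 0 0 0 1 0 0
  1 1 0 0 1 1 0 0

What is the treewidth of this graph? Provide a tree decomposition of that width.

Each bag holds 2 vertices, so the decomposition has width 1, which upper-bounds the treewidth. Any graph with an edge has treewidth ≥ 1, and G has the edge 8–1. Combining the bounds, tw(G) = 1.

Treewidth 1.
One such decomposition:
Bags: B1 = {1, 8}  B2 = {2, 8}  B3 = {2, 4}  B4 = {5, 8}  B5 = {6, 8}  B6 = {1, 3}  B7 = {6, 7}
Tree: B1–B2, B2–B3, B2–B4, B4–B5, B1–B6, B5–B7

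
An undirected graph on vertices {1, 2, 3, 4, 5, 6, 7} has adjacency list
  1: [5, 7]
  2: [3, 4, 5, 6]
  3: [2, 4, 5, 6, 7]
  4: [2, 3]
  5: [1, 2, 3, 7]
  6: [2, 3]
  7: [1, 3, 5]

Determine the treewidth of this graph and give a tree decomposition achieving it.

Every bag has size at most 3, so the width is 3 − 1 = 2 and tw(G) ≤ 2. Conversely, {1, 5, 7} is a clique of size 3, and the vertices of any clique must share a bag in every tree decomposition; so some bag has ≥ 3 vertices and tw(G) ≥ 2. The upper and lower bounds meet at 2, so that is the treewidth.

Treewidth 2.
One optimal decomposition is:
Bags: B1 = {2, 3, 5}  B2 = {2, 3, 6}  B3 = {3, 5, 7}  B4 = {2, 3, 4}  B5 = {1, 5, 7}
Tree: B1–B2, B1–B3, B2–B4, B3–B5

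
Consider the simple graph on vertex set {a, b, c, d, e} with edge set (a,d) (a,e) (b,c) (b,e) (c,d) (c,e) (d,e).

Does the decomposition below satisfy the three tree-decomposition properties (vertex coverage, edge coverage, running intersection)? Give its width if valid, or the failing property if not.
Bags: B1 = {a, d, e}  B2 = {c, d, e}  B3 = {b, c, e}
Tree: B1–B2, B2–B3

Every vertex of G appears in some bag (union = {a, b, c, d, e}); every edge is covered by a bag; and for each vertex v the set of bags containing v is connected in the bag tree. The decomposition is therefore valid. The largest bag has 3 vertices, so the width is 2.

Yes; width 2.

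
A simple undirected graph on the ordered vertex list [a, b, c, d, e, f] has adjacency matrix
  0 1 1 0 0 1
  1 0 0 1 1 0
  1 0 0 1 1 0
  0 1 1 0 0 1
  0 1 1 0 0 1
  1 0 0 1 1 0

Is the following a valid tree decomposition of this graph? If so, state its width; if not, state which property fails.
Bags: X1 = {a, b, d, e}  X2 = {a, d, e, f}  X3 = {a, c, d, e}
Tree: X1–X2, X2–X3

Yes; width 3.

Vertex coverage: the bags together contain {a, b, c, d, e, f}, the full vertex set. Edge coverage: each edge of G has both endpoints in at least one bag. Running intersection: for every vertex, the bags containing it form a connected subtree. All three properties hold, so this is a valid tree decomposition of width max|bag| − 1 = 3, and hence tw(G) ≤ 3.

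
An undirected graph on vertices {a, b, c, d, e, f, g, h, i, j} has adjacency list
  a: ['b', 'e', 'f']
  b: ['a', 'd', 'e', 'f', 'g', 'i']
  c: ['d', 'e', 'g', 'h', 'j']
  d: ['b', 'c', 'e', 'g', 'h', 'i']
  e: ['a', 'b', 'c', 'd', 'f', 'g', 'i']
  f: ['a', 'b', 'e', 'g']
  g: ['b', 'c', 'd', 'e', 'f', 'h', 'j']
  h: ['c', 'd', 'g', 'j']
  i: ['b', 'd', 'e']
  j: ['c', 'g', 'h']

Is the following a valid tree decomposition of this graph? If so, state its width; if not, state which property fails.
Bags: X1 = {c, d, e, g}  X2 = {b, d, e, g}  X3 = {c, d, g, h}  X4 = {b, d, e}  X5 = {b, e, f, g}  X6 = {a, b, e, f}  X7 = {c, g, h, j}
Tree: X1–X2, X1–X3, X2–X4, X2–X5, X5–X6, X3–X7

No — vertex i appears in no bag.

A tree decomposition must satisfy three properties: every vertex lies in some bag; for every edge, both endpoints lie together in some bag; and for every vertex, the bags containing it form a connected subtree. Here vertex i appears in no bag, so the decomposition is invalid.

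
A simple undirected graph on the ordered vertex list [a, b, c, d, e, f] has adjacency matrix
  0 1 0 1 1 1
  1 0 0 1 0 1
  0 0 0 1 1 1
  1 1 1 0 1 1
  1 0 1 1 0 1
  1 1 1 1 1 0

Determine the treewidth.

3

A width-3 tree decomposition is:
Bags: B1 = {a, b, d, f}  B2 = {a, d, e, f}  B3 = {c, d, e, f}
Tree: B1–B2, B2–B3
The largest bag has 4 vertices, giving width 3; this decomposition certifies tw(G) ≤ 3. For the lower bound, the 4 vertices {c, d, e, f} are pairwise adjacent, and any tree decomposition puts a clique entirely inside one bag — forcing width ≥ 3. Combining the bounds, tw(G) = 3.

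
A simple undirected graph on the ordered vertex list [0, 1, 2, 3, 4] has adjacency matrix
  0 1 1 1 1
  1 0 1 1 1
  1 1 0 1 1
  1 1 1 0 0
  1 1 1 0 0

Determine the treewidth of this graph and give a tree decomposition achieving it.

Treewidth 3.
One such decomposition:
Bags: B1 = {0, 1, 2, 4}  B2 = {0, 1, 2, 3}
Tree: B1–B2

Each bag holds 4 vertices, so the decomposition has width 3, which upper-bounds the treewidth. For the lower bound, the 4 vertices {0, 1, 2, 3} are pairwise adjacent, and any tree decomposition puts a clique entirely inside one bag — forcing width ≥ 3. Combining the bounds, tw(G) = 3.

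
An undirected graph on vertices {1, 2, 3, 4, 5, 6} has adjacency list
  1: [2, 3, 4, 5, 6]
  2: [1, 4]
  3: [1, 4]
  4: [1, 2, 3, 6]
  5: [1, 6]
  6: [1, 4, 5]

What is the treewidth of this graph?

2

A width-2 tree decomposition is:
Bags: B1 = {1, 3, 4}  B2 = {1, 4, 6}  B3 = {1, 2, 4}  B4 = {1, 5, 6}
Tree: B1–B2, B2–B3, B2–B4
The largest bag has 3 vertices, giving width 2; this decomposition certifies tw(G) ≤ 2. For the lower bound, the 3 vertices {1, 2, 4} are pairwise adjacent, and any tree decomposition puts a clique entirely inside one bag — forcing width ≥ 2. Hence tw(G) = 2 exactly.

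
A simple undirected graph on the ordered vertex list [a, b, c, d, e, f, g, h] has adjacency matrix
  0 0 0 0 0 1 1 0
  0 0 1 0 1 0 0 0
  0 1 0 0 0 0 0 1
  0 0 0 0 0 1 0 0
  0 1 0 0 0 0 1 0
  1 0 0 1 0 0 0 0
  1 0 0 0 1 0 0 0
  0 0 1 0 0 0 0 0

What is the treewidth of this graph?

A width-1 tree decomposition is:
Bags: B1 = {d, f}  B2 = {a, f}  B3 = {a, g}  B4 = {e, g}  B5 = {b, e}  B6 = {b, c}  B7 = {c, h}
Tree: B1–B2, B2–B3, B3–B4, B4–B5, B5–B6, B6–B7
The largest bag has 2 vertices, giving width 1; this decomposition certifies tw(G) ≤ 1. G has an edge, so its treewidth is at least 1. The upper and lower bounds meet at 1, so that is the treewidth.

1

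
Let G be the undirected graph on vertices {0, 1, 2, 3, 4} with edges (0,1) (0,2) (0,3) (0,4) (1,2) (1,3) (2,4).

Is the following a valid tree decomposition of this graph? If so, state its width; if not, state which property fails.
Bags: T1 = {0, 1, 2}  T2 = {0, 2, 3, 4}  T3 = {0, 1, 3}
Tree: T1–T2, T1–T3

No — bags containing vertex 3 are not connected in the tree.

A tree decomposition must satisfy three properties: every vertex lies in some bag; for every edge, both endpoints lie together in some bag; and for every vertex, the bags containing it form a connected subtree. Here bags containing vertex 3 are not connected in the tree, so the decomposition is invalid.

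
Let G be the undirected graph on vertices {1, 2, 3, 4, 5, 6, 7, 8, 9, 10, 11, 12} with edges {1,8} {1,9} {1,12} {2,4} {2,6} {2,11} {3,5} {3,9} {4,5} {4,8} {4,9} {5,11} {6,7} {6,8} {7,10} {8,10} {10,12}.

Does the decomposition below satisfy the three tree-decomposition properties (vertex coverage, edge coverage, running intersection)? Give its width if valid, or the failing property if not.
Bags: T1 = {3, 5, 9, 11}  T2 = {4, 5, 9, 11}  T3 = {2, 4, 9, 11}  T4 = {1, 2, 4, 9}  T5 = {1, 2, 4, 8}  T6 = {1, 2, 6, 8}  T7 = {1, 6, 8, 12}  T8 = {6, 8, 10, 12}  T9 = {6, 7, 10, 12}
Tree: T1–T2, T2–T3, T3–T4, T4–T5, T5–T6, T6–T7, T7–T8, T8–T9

Yes; width 3.

Every vertex of G appears in some bag (union = {1, 2, 3, 4, 5, 6, 7, 8, 9, 10, 11, 12}); every edge is covered by a bag; and for each vertex v the set of bags containing v is connected in the bag tree. The decomposition is therefore valid. The largest bag has 4 vertices, so the width is 3.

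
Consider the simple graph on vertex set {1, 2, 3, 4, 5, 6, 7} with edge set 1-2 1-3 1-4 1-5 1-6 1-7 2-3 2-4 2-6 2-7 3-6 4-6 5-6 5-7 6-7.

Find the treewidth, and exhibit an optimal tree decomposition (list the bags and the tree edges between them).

Treewidth 3.
One optimal decomposition is:
Bags: B1 = {1, 2, 6, 7}  B2 = {1, 2, 3, 6}  B3 = {1, 2, 4, 6}  B4 = {1, 5, 6, 7}
Tree: B1–B2, B2–B3, B1–B4

Each bag holds 4 vertices, so the decomposition has width 3, which upper-bounds the treewidth. For the lower bound, the 4 vertices {1, 2, 3, 6} are pairwise adjacent, and any tree decomposition puts a clique entirely inside one bag — forcing width ≥ 3. The upper and lower bounds meet at 3, so that is the treewidth.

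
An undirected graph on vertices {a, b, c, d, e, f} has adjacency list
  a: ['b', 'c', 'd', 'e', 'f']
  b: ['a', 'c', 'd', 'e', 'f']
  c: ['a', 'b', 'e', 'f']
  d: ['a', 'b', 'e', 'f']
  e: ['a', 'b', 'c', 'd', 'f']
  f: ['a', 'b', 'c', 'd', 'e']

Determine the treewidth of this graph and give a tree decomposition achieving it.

Every bag has size at most 5, so the width is 5 − 1 = 4 and tw(G) ≤ 4. Conversely, {a, b, d, e, f} is a clique of size 5, and the vertices of any clique must share a bag in every tree decomposition; so some bag has ≥ 5 vertices and tw(G) ≥ 4. The upper and lower bounds meet at 4, so that is the treewidth.

Treewidth 4.
One such decomposition:
Bags: B1 = {a, b, d, e, f}  B2 = {a, b, c, e, f}
Tree: B1–B2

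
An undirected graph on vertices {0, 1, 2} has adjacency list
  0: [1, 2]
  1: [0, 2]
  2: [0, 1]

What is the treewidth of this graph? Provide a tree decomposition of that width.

A single bag containing all 3 vertices is trivially a valid decomposition of width 2. On the other hand G contains the 3-clique {0, 1, 2}. A clique must lie in a single bag of any decomposition, so no decomposition can have width below 2. Hence tw(G) = 2 exactly.

Treewidth 2.
One such decomposition:
Bags: B1 = {0, 1, 2}
Tree: (single bag)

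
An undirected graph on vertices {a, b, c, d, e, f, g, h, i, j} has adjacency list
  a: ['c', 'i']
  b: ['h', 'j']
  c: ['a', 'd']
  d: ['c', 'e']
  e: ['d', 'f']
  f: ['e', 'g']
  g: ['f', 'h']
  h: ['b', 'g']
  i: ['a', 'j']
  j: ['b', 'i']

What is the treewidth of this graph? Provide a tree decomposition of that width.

Treewidth 2.
Bags: B1 = {a, c, d}  B2 = {a, d, i}  B3 = {d, i, j}  B4 = {b, d, j}  B5 = {b, d, h}  B6 = {d, g, h}  B7 = {d, f, g}  B8 = {d, e, f}
Tree: B1–B2, B2–B3, B3–B4, B4–B5, B5–B6, B6–B7, B7–B8

Each bag holds 3 vertices, so the decomposition has width 2, which upper-bounds the treewidth. For the lower bound, G contains the cycle d–c–a–i–j–b–h–g–f–e–d, so G is not a forest; only forests have treewidth ≤ 1, hence tw(G) ≥ 2. Combining the bounds, tw(G) = 2.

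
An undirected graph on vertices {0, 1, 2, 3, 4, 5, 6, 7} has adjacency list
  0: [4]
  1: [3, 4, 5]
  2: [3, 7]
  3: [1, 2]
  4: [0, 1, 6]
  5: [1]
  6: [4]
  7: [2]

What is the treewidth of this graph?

1

A width-1 tree decomposition is:
Bags: B1 = {2, 3}  B2 = {1, 3}  B3 = {1, 4}  B4 = {0, 4}  B5 = {2, 7}  B6 = {1, 5}  B7 = {4, 6}
Tree: B1–B2, B2–B3, B3–B4, B1–B5, B2–B6, B3–B7
The largest bag has 2 vertices, giving width 1; this decomposition certifies tw(G) ≤ 1. Since G has at least one edge (e.g. 2–3), it is not an edgeless graph, so tw(G) ≥ 1. The upper and lower bounds meet at 1, so that is the treewidth.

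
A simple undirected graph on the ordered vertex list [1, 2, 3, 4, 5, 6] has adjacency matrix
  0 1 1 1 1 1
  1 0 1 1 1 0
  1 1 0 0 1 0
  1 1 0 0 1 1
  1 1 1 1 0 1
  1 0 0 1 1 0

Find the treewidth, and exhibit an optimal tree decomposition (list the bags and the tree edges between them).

Treewidth 3.
One optimal decomposition is:
Bags: B1 = {1, 4, 5, 6}  B2 = {1, 2, 4, 5}  B3 = {1, 2, 3, 5}
Tree: B1–B2, B2–B3

The largest bag has 4 vertices, giving width 3; this decomposition certifies tw(G) ≤ 3. Conversely, {1, 2, 3, 5} is a clique of size 4, and the vertices of any clique must share a bag in every tree decomposition; so some bag has ≥ 4 vertices and tw(G) ≥ 3. Combining the bounds, tw(G) = 3.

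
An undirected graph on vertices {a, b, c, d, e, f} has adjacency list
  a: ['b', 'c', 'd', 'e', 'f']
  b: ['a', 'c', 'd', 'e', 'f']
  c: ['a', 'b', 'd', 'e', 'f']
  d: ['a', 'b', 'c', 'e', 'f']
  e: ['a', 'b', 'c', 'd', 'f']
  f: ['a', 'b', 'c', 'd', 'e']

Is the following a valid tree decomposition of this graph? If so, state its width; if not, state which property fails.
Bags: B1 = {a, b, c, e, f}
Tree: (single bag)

No — vertex d appears in no bag.

A tree decomposition must satisfy three properties: every vertex lies in some bag; for every edge, both endpoints lie together in some bag; and for every vertex, the bags containing it form a connected subtree. Here vertex d appears in no bag, so the decomposition is invalid.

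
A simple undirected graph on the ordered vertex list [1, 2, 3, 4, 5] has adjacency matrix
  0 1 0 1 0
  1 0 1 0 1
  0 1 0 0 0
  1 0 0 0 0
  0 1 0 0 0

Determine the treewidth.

1

A width-1 tree decomposition is:
Bags: B1 = {1, 2}  B2 = {1, 4}  B3 = {2, 5}  B4 = {2, 3}
Tree: B1–B2, B1–B3, B1–B4
Each bag holds 2 vertices, so the decomposition has width 1, which upper-bounds the treewidth. Any graph with an edge has treewidth ≥ 1, and G has the edge 2–1. Hence tw(G) = 1 exactly.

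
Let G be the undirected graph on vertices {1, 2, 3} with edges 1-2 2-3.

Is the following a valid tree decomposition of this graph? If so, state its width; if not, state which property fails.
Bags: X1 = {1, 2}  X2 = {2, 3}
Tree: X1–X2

Yes; width 1.

Vertex coverage: the bags together contain {1, 2, 3}, the full vertex set. Edge coverage: each edge of G has both endpoints in at least one bag. Running intersection: for every vertex, the bags containing it form a connected subtree. All three properties hold, so this is a valid tree decomposition of width max|bag| − 1 = 1, and hence tw(G) ≤ 1.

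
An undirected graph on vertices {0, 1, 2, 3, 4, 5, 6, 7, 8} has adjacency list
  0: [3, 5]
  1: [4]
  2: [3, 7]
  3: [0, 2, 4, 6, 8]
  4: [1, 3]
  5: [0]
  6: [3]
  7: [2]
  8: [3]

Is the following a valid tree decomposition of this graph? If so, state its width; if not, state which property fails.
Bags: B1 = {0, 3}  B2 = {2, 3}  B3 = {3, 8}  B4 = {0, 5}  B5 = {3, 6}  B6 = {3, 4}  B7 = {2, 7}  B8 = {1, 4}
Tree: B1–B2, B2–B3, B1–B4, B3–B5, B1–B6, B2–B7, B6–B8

Checking the three conditions: (i) the bags cover all of {0, 1, 2, 3, 4, 5, 6, 7, 8}; (ii) for each edge, some bag contains both endpoints; (iii) the bags containing any fixed vertex form a subtree. All hold, so the decomposition is valid with width 2 − 1 = 1.

Yes; width 1.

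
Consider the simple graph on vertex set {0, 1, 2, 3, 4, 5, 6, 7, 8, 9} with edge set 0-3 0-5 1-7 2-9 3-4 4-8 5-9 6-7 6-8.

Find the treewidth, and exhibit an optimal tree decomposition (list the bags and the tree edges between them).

Each bag holds 2 vertices, so the decomposition has width 1, which upper-bounds the treewidth. Since G has at least one edge (e.g. 1–7), it is not an edgeless graph, so tw(G) ≥ 1. Hence tw(G) = 1 exactly.

Treewidth 1.
One such decomposition:
Bags: B1 = {1, 7}  B2 = {6, 7}  B3 = {6, 8}  B4 = {4, 8}  B5 = {3, 4}  B6 = {0, 3}  B7 = {0, 5}  B8 = {5, 9}  B9 = {2, 9}
Tree: B1–B2, B2–B3, B3–B4, B4–B5, B5–B6, B6–B7, B7–B8, B8–B9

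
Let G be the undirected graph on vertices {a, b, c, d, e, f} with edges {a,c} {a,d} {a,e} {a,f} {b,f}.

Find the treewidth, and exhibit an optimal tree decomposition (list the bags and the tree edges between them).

The largest bag has 2 vertices, giving width 1; this decomposition certifies tw(G) ≤ 1. G has an edge, so its treewidth is at least 1. Combining the bounds, tw(G) = 1.

Treewidth 1.
One such decomposition:
Bags: B1 = {a, e}  B2 = {a, f}  B3 = {b, f}  B4 = {a, c}  B5 = {a, d}
Tree: B1–B2, B2–B3, B1–B4, B1–B5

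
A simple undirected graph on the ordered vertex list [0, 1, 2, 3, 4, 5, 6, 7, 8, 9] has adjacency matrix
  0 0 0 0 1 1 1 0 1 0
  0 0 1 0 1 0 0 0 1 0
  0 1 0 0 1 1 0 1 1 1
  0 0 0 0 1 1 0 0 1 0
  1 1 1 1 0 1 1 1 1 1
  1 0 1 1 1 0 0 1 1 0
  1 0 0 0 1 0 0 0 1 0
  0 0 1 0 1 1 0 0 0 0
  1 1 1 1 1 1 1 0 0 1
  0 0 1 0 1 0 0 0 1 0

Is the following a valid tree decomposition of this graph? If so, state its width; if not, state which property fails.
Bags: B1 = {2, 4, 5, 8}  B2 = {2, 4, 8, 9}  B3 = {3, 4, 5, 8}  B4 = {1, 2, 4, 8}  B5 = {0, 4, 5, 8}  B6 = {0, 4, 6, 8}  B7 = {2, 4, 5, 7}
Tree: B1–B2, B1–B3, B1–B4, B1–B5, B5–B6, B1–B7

Vertex coverage: the bags together contain {0, 1, 2, 3, 4, 5, 6, 7, 8, 9}, the full vertex set. Edge coverage: each edge of G has both endpoints in at least one bag. Running intersection: for every vertex, the bags containing it form a connected subtree. All three properties hold, so this is a valid tree decomposition of width max|bag| − 1 = 3, and hence tw(G) ≤ 3.

Yes; width 3.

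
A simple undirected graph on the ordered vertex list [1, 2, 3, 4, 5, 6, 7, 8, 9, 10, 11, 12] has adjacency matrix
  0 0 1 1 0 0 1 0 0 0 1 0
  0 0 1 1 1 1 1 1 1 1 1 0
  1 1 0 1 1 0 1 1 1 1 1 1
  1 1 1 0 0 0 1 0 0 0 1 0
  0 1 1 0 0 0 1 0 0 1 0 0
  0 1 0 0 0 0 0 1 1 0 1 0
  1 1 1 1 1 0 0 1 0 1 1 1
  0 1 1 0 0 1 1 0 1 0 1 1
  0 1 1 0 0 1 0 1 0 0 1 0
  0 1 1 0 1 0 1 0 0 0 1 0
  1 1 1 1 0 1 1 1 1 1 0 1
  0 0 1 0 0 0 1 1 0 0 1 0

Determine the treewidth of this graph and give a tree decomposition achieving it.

Treewidth 4.
One such decomposition:
Bags: B1 = {2, 3, 7, 10, 11}  B2 = {2, 3, 4, 7, 11}  B3 = {2, 3, 7, 8, 11}  B4 = {2, 3, 8, 9, 11}  B5 = {2, 3, 5, 7, 10}  B6 = {3, 7, 8, 11, 12}  B7 = {1, 3, 4, 7, 11}  B8 = {2, 6, 8, 9, 11}
Tree: B1–B2, B1–B3, B3–B4, B1–B5, B3–B6, B2–B7, B4–B8

Every bag has size at most 5, so the width is 5 − 1 = 4 and tw(G) ≤ 4. Conversely, {2, 3, 8, 9, 11} is a clique of size 5, and the vertices of any clique must share a bag in every tree decomposition; so some bag has ≥ 5 vertices and tw(G) ≥ 4. Therefore the treewidth is 4.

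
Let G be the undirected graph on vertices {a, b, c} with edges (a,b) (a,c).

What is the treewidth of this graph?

1

A width-1 tree decomposition is:
Bags: B1 = {a, b}  B2 = {a, c}
Tree: B1–B2
Each bag holds 2 vertices, so the decomposition has width 1, which upper-bounds the treewidth. Any graph with an edge has treewidth ≥ 1, and G has the edge a–b. Therefore the treewidth is 1.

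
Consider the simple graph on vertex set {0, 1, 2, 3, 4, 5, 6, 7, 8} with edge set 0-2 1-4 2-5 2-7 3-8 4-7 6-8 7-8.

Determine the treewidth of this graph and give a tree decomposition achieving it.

The largest bag has 2 vertices, giving width 1; this decomposition certifies tw(G) ≤ 1. Since G has at least one edge (e.g. 8–3), it is not an edgeless graph, so tw(G) ≥ 1. Combining the bounds, tw(G) = 1.

Treewidth 1.
Bags: B1 = {3, 8}  B2 = {7, 8}  B3 = {4, 7}  B4 = {2, 7}  B5 = {2, 5}  B6 = {6, 8}  B7 = {1, 4}  B8 = {0, 2}
Tree: B1–B2, B2–B3, B2–B4, B4–B5, B2–B6, B3–B7, B4–B8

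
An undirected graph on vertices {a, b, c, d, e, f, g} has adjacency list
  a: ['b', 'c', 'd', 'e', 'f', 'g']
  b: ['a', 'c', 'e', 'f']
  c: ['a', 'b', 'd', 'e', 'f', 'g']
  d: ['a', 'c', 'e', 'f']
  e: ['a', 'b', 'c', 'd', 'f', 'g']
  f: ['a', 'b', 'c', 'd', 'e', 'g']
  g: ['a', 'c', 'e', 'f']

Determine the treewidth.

4

A width-4 tree decomposition is:
Bags: B1 = {a, c, e, f, g}  B2 = {a, b, c, e, f}  B3 = {a, c, d, e, f}
Tree: B1–B2, B1–B3
Each bag holds 5 vertices, so the decomposition has width 4, which upper-bounds the treewidth. Conversely, {a, c, d, e, f} is a clique of size 5, and the vertices of any clique must share a bag in every tree decomposition; so some bag has ≥ 5 vertices and tw(G) ≥ 4. Combining the bounds, tw(G) = 4.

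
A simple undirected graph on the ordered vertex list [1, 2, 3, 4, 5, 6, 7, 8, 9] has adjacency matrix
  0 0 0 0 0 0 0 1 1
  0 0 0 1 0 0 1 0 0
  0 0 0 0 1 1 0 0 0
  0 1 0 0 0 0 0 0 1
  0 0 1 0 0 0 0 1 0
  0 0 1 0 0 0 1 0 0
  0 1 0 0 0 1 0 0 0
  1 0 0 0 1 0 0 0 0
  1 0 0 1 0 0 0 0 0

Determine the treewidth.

A width-2 tree decomposition is:
Bags: B1 = {1, 8, 9}  B2 = {4, 8, 9}  B3 = {2, 4, 8}  B4 = {2, 7, 8}  B5 = {6, 7, 8}  B6 = {3, 6, 8}  B7 = {3, 5, 8}
Tree: B1–B2, B2–B3, B3–B4, B4–B5, B5–B6, B6–B7
The largest bag has 3 vertices, giving width 2; this decomposition certifies tw(G) ≤ 2. The edges 8–1–9–4–2–7–6–3–5–8 form a cycle, so G is not a tree and its treewidth is at least 2. Combining the bounds, tw(G) = 2.

2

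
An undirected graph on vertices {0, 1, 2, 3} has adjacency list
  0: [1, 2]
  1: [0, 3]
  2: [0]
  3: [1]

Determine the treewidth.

1

A width-1 tree decomposition is:
Bags: B1 = {0, 2}  B2 = {0, 1}  B3 = {1, 3}
Tree: B1–B2, B2–B3
Each bag holds 2 vertices, so the decomposition has width 1, which upper-bounds the treewidth. Any graph with an edge has treewidth ≥ 1, and G has the edge 2–0. Hence tw(G) = 1 exactly.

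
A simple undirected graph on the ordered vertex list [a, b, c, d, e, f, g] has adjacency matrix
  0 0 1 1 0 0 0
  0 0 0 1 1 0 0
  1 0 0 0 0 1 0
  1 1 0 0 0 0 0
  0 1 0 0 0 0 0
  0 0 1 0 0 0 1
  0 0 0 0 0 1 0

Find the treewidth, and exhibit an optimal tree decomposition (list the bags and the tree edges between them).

Treewidth 1.
Bags: B1 = {f, g}  B2 = {c, f}  B3 = {a, c}  B4 = {a, d}  B5 = {b, d}  B6 = {b, e}
Tree: B1–B2, B2–B3, B3–B4, B4–B5, B5–B6

The largest bag has 2 vertices, giving width 1; this decomposition certifies tw(G) ≤ 1. Any graph with an edge has treewidth ≥ 1, and G has the edge g–f. Hence tw(G) = 1 exactly.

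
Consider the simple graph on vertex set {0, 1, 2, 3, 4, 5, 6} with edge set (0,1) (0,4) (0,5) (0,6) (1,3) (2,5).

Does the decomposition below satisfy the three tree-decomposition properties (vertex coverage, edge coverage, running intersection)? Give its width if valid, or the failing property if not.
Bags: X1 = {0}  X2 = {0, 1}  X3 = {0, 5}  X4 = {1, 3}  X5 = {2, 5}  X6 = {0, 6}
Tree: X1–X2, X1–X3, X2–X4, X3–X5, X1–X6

A tree decomposition must satisfy three properties: every vertex lies in some bag; for every edge, both endpoints lie together in some bag; and for every vertex, the bags containing it form a connected subtree. Here vertex 4 appears in no bag, so the decomposition is invalid.

No — vertex 4 appears in no bag.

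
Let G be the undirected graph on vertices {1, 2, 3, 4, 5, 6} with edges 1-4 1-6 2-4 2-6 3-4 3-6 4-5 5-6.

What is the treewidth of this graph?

2

A width-2 tree decomposition is:
Bags: B1 = {1, 4, 6}  B2 = {3, 4, 6}  B3 = {2, 4, 6}  B4 = {4, 5, 6}
Tree: B1–B2, B2–B3, B3–B4
Every bag has size at most 3, so the width is 3 − 1 = 2 and tw(G) ≤ 2. The edges 1–6–3–4–1 form a cycle, so G is not a tree and its treewidth is at least 2. Hence tw(G) = 2 exactly.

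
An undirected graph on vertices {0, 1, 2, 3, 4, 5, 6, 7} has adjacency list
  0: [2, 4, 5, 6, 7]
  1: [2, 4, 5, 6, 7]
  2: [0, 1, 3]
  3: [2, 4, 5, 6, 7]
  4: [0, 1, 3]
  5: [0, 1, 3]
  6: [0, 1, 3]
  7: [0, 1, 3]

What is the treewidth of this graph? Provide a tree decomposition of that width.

The largest bag has 4 vertices, giving width 3; this decomposition certifies tw(G) ≤ 3. For the lower bound: the 4 vertex sets {1,7}, {2,3}, {0}, {4} are disjoint, each induces a connected subgraph, and every pair is joined by at least one edge of G. Contracting each set to a single vertex therefore yields K_{4} as a minor, and since treewidth is minor-monotone, tw(G) ≥ tw(K_{4}) = 3. Hence tw(G) = 3 exactly.

Treewidth 3.
One optimal decomposition is:
Bags: B1 = {0, 1, 3, 7}  B2 = {0, 1, 2, 3}  B3 = {0, 1, 3, 4}  B4 = {0, 1, 3, 6}  B5 = {0, 1, 3, 5}
Tree: B1–B2, B2–B3, B3–B4, B4–B5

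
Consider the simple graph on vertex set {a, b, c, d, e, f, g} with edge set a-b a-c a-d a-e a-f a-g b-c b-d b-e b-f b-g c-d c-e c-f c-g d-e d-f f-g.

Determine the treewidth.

4

A width-4 tree decomposition is:
Bags: B1 = {a, b, c, d, e}  B2 = {a, b, c, d, f}  B3 = {a, b, c, f, g}
Tree: B1–B2, B2–B3
The largest bag has 5 vertices, giving width 4; this decomposition certifies tw(G) ≤ 4. Conversely, {a, b, c, d, e} is a clique of size 5, and the vertices of any clique must share a bag in every tree decomposition; so some bag has ≥ 5 vertices and tw(G) ≥ 4. Hence tw(G) = 4 exactly.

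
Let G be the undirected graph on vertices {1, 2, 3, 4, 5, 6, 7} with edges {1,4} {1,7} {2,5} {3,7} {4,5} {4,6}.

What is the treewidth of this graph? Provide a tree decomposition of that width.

Treewidth 1.
One such decomposition:
Bags: B1 = {1, 7}  B2 = {1, 4}  B3 = {3, 7}  B4 = {4, 5}  B5 = {2, 5}  B6 = {4, 6}
Tree: B1–B2, B1–B3, B2–B4, B4–B5, B2–B6

The largest bag has 2 vertices, giving width 1; this decomposition certifies tw(G) ≤ 1. G has an edge, so its treewidth is at least 1. Combining the bounds, tw(G) = 1.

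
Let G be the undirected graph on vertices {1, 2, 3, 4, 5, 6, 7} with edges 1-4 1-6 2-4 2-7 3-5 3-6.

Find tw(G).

1

A width-1 tree decomposition is:
Bags: B1 = {3, 5}  B2 = {3, 6}  B3 = {1, 6}  B4 = {1, 4}  B5 = {2, 4}  B6 = {2, 7}
Tree: B1–B2, B2–B3, B3–B4, B4–B5, B5–B6
Each bag holds 2 vertices, so the decomposition has width 1, which upper-bounds the treewidth. G has an edge, so its treewidth is at least 1. Combining the bounds, tw(G) = 1.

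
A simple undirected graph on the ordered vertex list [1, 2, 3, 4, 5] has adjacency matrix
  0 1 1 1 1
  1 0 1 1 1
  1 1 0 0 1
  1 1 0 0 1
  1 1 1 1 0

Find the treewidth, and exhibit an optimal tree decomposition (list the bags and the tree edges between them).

Treewidth 3.
Bags: B1 = {1, 2, 3, 5}  B2 = {1, 2, 4, 5}
Tree: B1–B2

Each bag holds 4 vertices, so the decomposition has width 3, which upper-bounds the treewidth. Conversely, {1, 2, 3, 5} is a clique of size 4, and the vertices of any clique must share a bag in every tree decomposition; so some bag has ≥ 4 vertices and tw(G) ≥ 3. Therefore the treewidth is 3.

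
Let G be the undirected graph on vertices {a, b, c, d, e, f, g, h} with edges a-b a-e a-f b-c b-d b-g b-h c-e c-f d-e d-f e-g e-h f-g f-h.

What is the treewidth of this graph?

3

A width-3 tree decomposition is:
Bags: B1 = {a, b, e, f}  B2 = {b, e, f, g}  B3 = {b, d, e, f}  B4 = {b, c, e, f}  B5 = {b, e, f, h}
Tree: B1–B2, B2–B3, B3–B4, B4–B5
The largest bag has 4 vertices, giving width 3; this decomposition certifies tw(G) ≤ 3. For the lower bound: the 4 vertex sets {a,e}, {f,g}, {b}, {d} are disjoint, each induces a connected subgraph, and every pair is joined by at least one edge of G. Contracting each set to a single vertex therefore yields K_{4} as a minor, and since treewidth is minor-monotone, tw(G) ≥ tw(K_{4}) = 3. Therefore the treewidth is 3.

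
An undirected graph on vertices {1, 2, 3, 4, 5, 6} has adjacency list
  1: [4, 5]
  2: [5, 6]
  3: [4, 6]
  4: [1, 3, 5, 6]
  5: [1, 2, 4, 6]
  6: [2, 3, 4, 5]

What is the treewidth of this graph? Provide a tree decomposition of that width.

Treewidth 2.
One such decomposition:
Bags: B1 = {3, 4, 6}  B2 = {4, 5, 6}  B3 = {1, 4, 5}  B4 = {2, 5, 6}
Tree: B1–B2, B2–B3, B2–B4

Every bag has size at most 3, so the width is 3 − 1 = 2 and tw(G) ≤ 2. For the lower bound, the 3 vertices {2, 5, 6} are pairwise adjacent, and any tree decomposition puts a clique entirely inside one bag — forcing width ≥ 2. Combining the bounds, tw(G) = 2.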